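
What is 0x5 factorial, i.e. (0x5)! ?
Convert 0x5 (hexadecimal) → 5 (decimal)
Compute 5! = 120
120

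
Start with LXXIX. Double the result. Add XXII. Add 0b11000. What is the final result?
Convert LXXIX (Roman numeral) → 50 + 10 + 10 + 9 = 79 (decimal)
Start: 79
79 × 2 = 158
Convert XXII (Roman numeral) → 10 + 10 + 1 + 1 = 22 (decimal)
158 + 22 = 180
Convert 0b11000 (binary) → 16 + 8 = 24 (decimal)
180 + 24 = 204
204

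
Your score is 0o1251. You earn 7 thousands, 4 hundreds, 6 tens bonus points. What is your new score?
Convert 0o1251 (octal) → 1×512 + 2×64 + 5×8 + 1 = 681 (decimal)
Convert 7 thousands, 4 hundreds, 6 tens (place-value notation) → 7×1000 + 4×100 + 6×10 = 7460 (decimal)
Compute 681 + 7460 = 8141
8141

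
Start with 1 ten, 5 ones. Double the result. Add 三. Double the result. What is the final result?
Convert 1 ten, 5 ones (place-value notation) → 1×10 + 5 = 15 (decimal)
Start: 15
15 × 2 = 30
Convert 三 (Chinese numeral) → 3 (decimal)
30 + 3 = 33
33 × 2 = 66
66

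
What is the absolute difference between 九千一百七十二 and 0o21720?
Convert 九千一百七十二 (Chinese numeral) → 9×1000 + 1×100 + 7×10 + 2 = 9172 (decimal)
Convert 0o21720 (octal) → 2×4096 + 1×512 + 7×64 + 2×8 = 9168 (decimal)
Compute |9172 - 9168| = 4
4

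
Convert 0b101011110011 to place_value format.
Convert 0b101011110011 (binary) → 2048 + 512 + 128 + 64 + 32 + 16 + 2 + 1 = 2803 (decimal)
Convert 2803 (decimal) → 2803 = 2×1000 + 8×100 + 3 → 2 thousands, 8 hundreds, 3 ones (place-value notation)
2 thousands, 8 hundreds, 3 ones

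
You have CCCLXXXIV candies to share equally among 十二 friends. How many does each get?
Convert CCCLXXXIV (Roman numeral) → 100 + 100 + 100 + 50 + 10 + 10 + 10 + 4 = 384 (decimal)
Convert 十二 (Chinese numeral) → 1×10 + 2 = 12 (decimal)
Compute 384 ÷ 12 = 32
32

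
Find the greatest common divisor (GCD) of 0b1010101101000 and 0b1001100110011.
Convert 0b1010101101000 (binary) → 4096 + 1024 + 256 + 64 + 32 + 8 = 5480 (decimal)
Convert 0b1001100110011 (binary) → 4096 + 512 + 256 + 32 + 16 + 2 + 1 = 4915 (decimal)
Compute gcd(5480, 4915) = 5
5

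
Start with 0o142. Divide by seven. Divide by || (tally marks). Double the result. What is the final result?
Convert 0o142 (octal) → 1×64 + 4×8 + 2 = 98 (decimal)
Start: 98
Convert seven (English words) → 7 (decimal)
98 ÷ 7 = 14
Convert || (tally marks) → 2 (decimal)
14 ÷ 2 = 7
7 × 2 = 14
14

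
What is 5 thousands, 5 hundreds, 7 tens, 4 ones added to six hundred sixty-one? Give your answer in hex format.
Convert 5 thousands, 5 hundreds, 7 tens, 4 ones (place-value notation) → 5×1000 + 5×100 + 7×10 + 4 = 5574 (decimal)
Convert six hundred sixty-one (English words) → 6×100 + 61 = 661 (decimal)
Compute 5574 + 661 = 6235
Convert 6235 (decimal) → 6235 = 1×4096 + 8×256 + 5×16 + 11 → 0x185B (hexadecimal)
0x185B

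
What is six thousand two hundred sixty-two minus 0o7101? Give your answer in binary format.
Convert six thousand two hundred sixty-two (English words) → 6×1000 + 2×100 + 62 = 6262 (decimal)
Convert 0o7101 (octal) → 7×512 + 1×64 + 1 = 3649 (decimal)
Compute 6262 - 3649 = 2613
Convert 2613 (decimal) → 2613 = 2048 + 512 + 32 + 16 + 4 + 1 → 0b101000110101 (binary)
0b101000110101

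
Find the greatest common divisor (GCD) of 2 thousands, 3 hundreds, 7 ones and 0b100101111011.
Convert 2 thousands, 3 hundreds, 7 ones (place-value notation) → 2×1000 + 3×100 + 7 = 2307 (decimal)
Convert 0b100101111011 (binary) → 2048 + 256 + 64 + 32 + 16 + 8 + 2 + 1 = 2427 (decimal)
Compute gcd(2307, 2427) = 3
3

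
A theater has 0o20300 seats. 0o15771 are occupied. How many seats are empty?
Convert 0o20300 (octal) → 2×4096 + 3×64 = 8384 (decimal)
Convert 0o15771 (octal) → 1×4096 + 5×512 + 7×64 + 7×8 + 1 = 7161 (decimal)
Compute 8384 - 7161 = 1223
1223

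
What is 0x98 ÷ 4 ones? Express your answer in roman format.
Convert 0x98 (hexadecimal) → 9×16 + 8 = 152 (decimal)
Convert 4 ones (place-value notation) → 4 (decimal)
Compute 152 ÷ 4 = 38
Convert 38 (decimal) → 38 = 10 + 10 + 10 + 5 + 1 + 1 + 1 → XXXVIII (Roman numeral)
XXXVIII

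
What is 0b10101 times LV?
Convert 0b10101 (binary) → 16 + 4 + 1 = 21 (decimal)
Convert LV (Roman numeral) → 50 + 5 = 55 (decimal)
Compute 21 × 55 = 1155
1155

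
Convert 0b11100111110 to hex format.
Convert 0b11100111110 (binary) → 1024 + 512 + 256 + 32 + 16 + 8 + 4 + 2 = 1854 (decimal)
Convert 1854 (decimal) → 1854 = 7×256 + 3×16 + 14 → 0x73E (hexadecimal)
0x73E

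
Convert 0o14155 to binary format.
Convert 0o14155 (octal) → 1×4096 + 4×512 + 1×64 + 5×8 + 5 = 6253 (decimal)
Convert 6253 (decimal) → 6253 = 4096 + 2048 + 64 + 32 + 8 + 4 + 1 → 0b1100001101101 (binary)
0b1100001101101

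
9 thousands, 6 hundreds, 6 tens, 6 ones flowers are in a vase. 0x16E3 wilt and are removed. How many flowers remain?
Convert 9 thousands, 6 hundreds, 6 tens, 6 ones (place-value notation) → 9×1000 + 6×100 + 6×10 + 6 = 9666 (decimal)
Convert 0x16E3 (hexadecimal) → 1×4096 + 6×256 + 14×16 + 3 = 5859 (decimal)
Compute 9666 - 5859 = 3807
3807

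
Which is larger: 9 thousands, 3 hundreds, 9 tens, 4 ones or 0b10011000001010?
Convert 9 thousands, 3 hundreds, 9 tens, 4 ones (place-value notation) → 9×1000 + 3×100 + 9×10 + 4 = 9394 (decimal)
Convert 0b10011000001010 (binary) → 8192 + 1024 + 512 + 8 + 2 = 9738 (decimal)
Compare 9394 vs 9738: larger = 9738
9738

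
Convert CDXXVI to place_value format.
Convert CDXXVI (Roman numeral) → 400 + 10 + 10 + 5 + 1 = 426 (decimal)
Convert 426 (decimal) → 426 = 4×100 + 2×10 + 6 → 4 hundreds, 2 tens, 6 ones (place-value notation)
4 hundreds, 2 tens, 6 ones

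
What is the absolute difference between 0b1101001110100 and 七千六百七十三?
Convert 0b1101001110100 (binary) → 4096 + 2048 + 512 + 64 + 32 + 16 + 4 = 6772 (decimal)
Convert 七千六百七十三 (Chinese numeral) → 7×1000 + 6×100 + 7×10 + 3 = 7673 (decimal)
Compute |6772 - 7673| = 901
901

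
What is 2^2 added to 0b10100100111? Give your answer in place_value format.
Convert 2^2 (power) → 4 (decimal)
Convert 0b10100100111 (binary) → 1024 + 256 + 32 + 4 + 2 + 1 = 1319 (decimal)
Compute 4 + 1319 = 1323
Convert 1323 (decimal) → 1323 = 1×1000 + 3×100 + 2×10 + 3 → 1 thousand, 3 hundreds, 2 tens, 3 ones (place-value notation)
1 thousand, 3 hundreds, 2 tens, 3 ones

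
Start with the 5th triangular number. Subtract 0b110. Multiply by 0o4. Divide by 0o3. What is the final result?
Convert the 5th triangular number (triangular index) → 5×6/2 = 15 (decimal)
Start: 15
Convert 0b110 (binary) → 4 + 2 = 6 (decimal)
15 - 6 = 9
Convert 0o4 (octal) → 4 (decimal)
9 × 4 = 36
Convert 0o3 (octal) → 3 (decimal)
36 ÷ 3 = 12
12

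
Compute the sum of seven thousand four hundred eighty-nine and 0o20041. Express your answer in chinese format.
Convert seven thousand four hundred eighty-nine (English words) → 7×1000 + 4×100 + 89 = 7489 (decimal)
Convert 0o20041 (octal) → 2×4096 + 4×8 + 1 = 8225 (decimal)
Compute 7489 + 8225 = 15714
Convert 15714 (decimal) → 15714 = 1×10000 + 5×1000 + 7×100 + 1×10 + 4 → 一万五千七百一十四 (Chinese numeral)
一万五千七百一十四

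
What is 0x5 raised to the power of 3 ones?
Convert 0x5 (hexadecimal) → 5 (decimal)
Convert 3 ones (place-value notation) → 3 (decimal)
Compute 5 ^ 3 = 125
125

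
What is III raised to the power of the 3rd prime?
Convert III (Roman numeral) → 1 + 1 + 1 = 3 (decimal)
Convert the 3rd prime (prime index) → 5 (decimal)
Compute 3 ^ 5 = 243
243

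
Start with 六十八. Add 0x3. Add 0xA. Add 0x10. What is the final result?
Convert 六十八 (Chinese numeral) → 6×10 + 8 = 68 (decimal)
Start: 68
Convert 0x3 (hexadecimal) → 3 (decimal)
68 + 3 = 71
Convert 0xA (hexadecimal) → 10 (decimal)
71 + 10 = 81
Convert 0x10 (hexadecimal) → 1×16 = 16 (decimal)
81 + 16 = 97
97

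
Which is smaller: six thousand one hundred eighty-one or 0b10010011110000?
Convert six thousand one hundred eighty-one (English words) → 6×1000 + 1×100 + 81 = 6181 (decimal)
Convert 0b10010011110000 (binary) → 8192 + 1024 + 128 + 64 + 32 + 16 = 9456 (decimal)
Compare 6181 vs 9456: smaller = 6181
6181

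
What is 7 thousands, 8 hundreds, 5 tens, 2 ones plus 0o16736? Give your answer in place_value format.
Convert 7 thousands, 8 hundreds, 5 tens, 2 ones (place-value notation) → 7×1000 + 8×100 + 5×10 + 2 = 7852 (decimal)
Convert 0o16736 (octal) → 1×4096 + 6×512 + 7×64 + 3×8 + 6 = 7646 (decimal)
Compute 7852 + 7646 = 15498
Convert 15498 (decimal) → 15498 = 15×1000 + 4×100 + 9×10 + 8 → 15 thousands, 4 hundreds, 9 tens, 8 ones (place-value notation)
15 thousands, 4 hundreds, 9 tens, 8 ones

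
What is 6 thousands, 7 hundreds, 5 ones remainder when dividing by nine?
Convert 6 thousands, 7 hundreds, 5 ones (place-value notation) → 6×1000 + 7×100 + 5 = 6705 (decimal)
Convert nine (English words) → 9 (decimal)
Compute 6705 mod 9 = 0
0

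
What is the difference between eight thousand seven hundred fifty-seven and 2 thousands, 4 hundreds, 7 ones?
Convert eight thousand seven hundred fifty-seven (English words) → 8×1000 + 7×100 + 57 = 8757 (decimal)
Convert 2 thousands, 4 hundreds, 7 ones (place-value notation) → 2×1000 + 4×100 + 7 = 2407 (decimal)
Difference: |8757 - 2407| = 6350
6350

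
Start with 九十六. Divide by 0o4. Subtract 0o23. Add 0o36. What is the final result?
Convert 九十六 (Chinese numeral) → 9×10 + 6 = 96 (decimal)
Start: 96
Convert 0o4 (octal) → 4 (decimal)
96 ÷ 4 = 24
Convert 0o23 (octal) → 2×8 + 3 = 19 (decimal)
24 - 19 = 5
Convert 0o36 (octal) → 3×8 + 6 = 30 (decimal)
5 + 30 = 35
35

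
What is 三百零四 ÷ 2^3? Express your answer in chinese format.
Convert 三百零四 (Chinese numeral) → 3×100 + 4 = 304 (decimal)
Convert 2^3 (power) → 8 (decimal)
Compute 304 ÷ 8 = 38
Convert 38 (decimal) → 38 = 3×10 + 8 → 三十八 (Chinese numeral)
三十八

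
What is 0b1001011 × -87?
Convert 0b1001011 (binary) → 64 + 8 + 2 + 1 = 75 (decimal)
Compute 75 × -87 = -6525
-6525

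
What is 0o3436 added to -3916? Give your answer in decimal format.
Convert 0o3436 (octal) → 3×512 + 4×64 + 3×8 + 6 = 1822 (decimal)
Compute 1822 + -3916 = -2094
-2094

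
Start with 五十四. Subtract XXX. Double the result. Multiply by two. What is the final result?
Convert 五十四 (Chinese numeral) → 5×10 + 4 = 54 (decimal)
Start: 54
Convert XXX (Roman numeral) → 10 + 10 + 10 = 30 (decimal)
54 - 30 = 24
24 × 2 = 48
Convert two (English words) → 2 (decimal)
48 × 2 = 96
96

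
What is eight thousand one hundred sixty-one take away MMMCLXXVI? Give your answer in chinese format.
Convert eight thousand one hundred sixty-one (English words) → 8×1000 + 1×100 + 61 = 8161 (decimal)
Convert MMMCLXXVI (Roman numeral) → 1000 + 1000 + 1000 + 100 + 50 + 10 + 10 + 5 + 1 = 3176 (decimal)
Compute 8161 - 3176 = 4985
Convert 4985 (decimal) → 4985 = 4×1000 + 9×100 + 8×10 + 5 → 四千九百八十五 (Chinese numeral)
四千九百八十五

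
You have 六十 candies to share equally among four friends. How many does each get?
Convert 六十 (Chinese numeral) → 6×10 = 60 (decimal)
Convert four (English words) → 4 (decimal)
Compute 60 ÷ 4 = 15
15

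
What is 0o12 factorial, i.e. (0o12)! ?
Convert 0o12 (octal) → 1×8 + 2 = 10 (decimal)
Compute 10! = 3628800
3628800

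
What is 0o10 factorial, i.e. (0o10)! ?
Convert 0o10 (octal) → 1×8 = 8 (decimal)
Compute 8! = 40320
40320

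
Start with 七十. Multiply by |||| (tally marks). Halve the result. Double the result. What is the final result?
Convert 七十 (Chinese numeral) → 7×10 = 70 (decimal)
Start: 70
Convert |||| (tally marks) → 4 (decimal)
70 × 4 = 280
280 ÷ 2 = 140
140 × 2 = 280
280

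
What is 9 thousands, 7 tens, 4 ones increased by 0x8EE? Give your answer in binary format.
Convert 9 thousands, 7 tens, 4 ones (place-value notation) → 9×1000 + 7×10 + 4 = 9074 (decimal)
Convert 0x8EE (hexadecimal) → 8×256 + 14×16 + 14 = 2286 (decimal)
Compute 9074 + 2286 = 11360
Convert 11360 (decimal) → 11360 = 8192 + 2048 + 1024 + 64 + 32 → 0b10110001100000 (binary)
0b10110001100000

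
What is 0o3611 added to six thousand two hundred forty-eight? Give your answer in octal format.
Convert 0o3611 (octal) → 3×512 + 6×64 + 1×8 + 1 = 1929 (decimal)
Convert six thousand two hundred forty-eight (English words) → 6×1000 + 2×100 + 48 = 6248 (decimal)
Compute 1929 + 6248 = 8177
Convert 8177 (decimal) → 8177 = 1×4096 + 7×512 + 7×64 + 6×8 + 1 → 0o17761 (octal)
0o17761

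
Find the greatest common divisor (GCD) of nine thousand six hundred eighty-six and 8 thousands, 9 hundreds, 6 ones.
Convert nine thousand six hundred eighty-six (English words) → 9×1000 + 6×100 + 86 = 9686 (decimal)
Convert 8 thousands, 9 hundreds, 6 ones (place-value notation) → 8×1000 + 9×100 + 6 = 8906 (decimal)
Compute gcd(9686, 8906) = 2
2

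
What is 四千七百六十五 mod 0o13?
Convert 四千七百六十五 (Chinese numeral) → 4×1000 + 7×100 + 6×10 + 5 = 4765 (decimal)
Convert 0o13 (octal) → 1×8 + 3 = 11 (decimal)
Compute 4765 mod 11 = 2
2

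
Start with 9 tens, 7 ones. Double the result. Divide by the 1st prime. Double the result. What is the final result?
Convert 9 tens, 7 ones (place-value notation) → 9×10 + 7 = 97 (decimal)
Start: 97
97 × 2 = 194
Convert the 1st prime (prime index) → 2 (decimal)
194 ÷ 2 = 97
97 × 2 = 194
194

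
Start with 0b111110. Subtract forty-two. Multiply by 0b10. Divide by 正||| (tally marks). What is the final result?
Convert 0b111110 (binary) → 32 + 16 + 8 + 4 + 2 = 62 (decimal)
Start: 62
Convert forty-two (English words) → 42 (decimal)
62 - 42 = 20
Convert 0b10 (binary) → 2 (decimal)
20 × 2 = 40
Convert 正||| (tally marks) → 5 + 3 = 8 (decimal)
40 ÷ 8 = 5
5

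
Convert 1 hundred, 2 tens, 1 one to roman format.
Convert 1 hundred, 2 tens, 1 one (place-value notation) → 1×100 + 2×10 + 1 = 121 (decimal)
Convert 121 (decimal) → 121 = 100 + 10 + 10 + 1 → CXXI (Roman numeral)
CXXI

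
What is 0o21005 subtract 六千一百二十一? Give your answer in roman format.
Convert 0o21005 (octal) → 2×4096 + 1×512 + 5 = 8709 (decimal)
Convert 六千一百二十一 (Chinese numeral) → 6×1000 + 1×100 + 2×10 + 1 = 6121 (decimal)
Compute 8709 - 6121 = 2588
Convert 2588 (decimal) → 2588 = 1000 + 1000 + 500 + 50 + 10 + 10 + 10 + 5 + 1 + 1 + 1 → MMDLXXXVIII (Roman numeral)
MMDLXXXVIII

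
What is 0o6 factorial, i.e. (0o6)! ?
Convert 0o6 (octal) → 6 (decimal)
Compute 6! = 720
720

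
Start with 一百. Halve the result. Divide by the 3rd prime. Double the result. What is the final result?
Convert 一百 (Chinese numeral) → 1×100 = 100 (decimal)
Start: 100
100 ÷ 2 = 50
Convert the 3rd prime (prime index) → 5 (decimal)
50 ÷ 5 = 10
10 × 2 = 20
20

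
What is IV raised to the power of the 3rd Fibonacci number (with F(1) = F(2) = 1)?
Convert IV (Roman numeral) → 4 (decimal)
Convert the 3rd Fibonacci number (with F(1) = F(2) = 1) (Fibonacci index) → 1, 1, 2 → 2 (decimal)
Compute 4 ^ 2 = 16
16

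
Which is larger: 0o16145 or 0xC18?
Convert 0o16145 (octal) → 1×4096 + 6×512 + 1×64 + 4×8 + 5 = 7269 (decimal)
Convert 0xC18 (hexadecimal) → 12×256 + 1×16 + 8 = 3096 (decimal)
Compare 7269 vs 3096: larger = 7269
7269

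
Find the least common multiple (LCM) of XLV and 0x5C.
Convert XLV (Roman numeral) → 40 + 5 = 45 (decimal)
Convert 0x5C (hexadecimal) → 5×16 + 12 = 92 (decimal)
Compute lcm(45, 92) = 4140
4140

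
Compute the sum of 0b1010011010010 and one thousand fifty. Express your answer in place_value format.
Convert 0b1010011010010 (binary) → 4096 + 1024 + 128 + 64 + 16 + 2 = 5330 (decimal)
Convert one thousand fifty (English words) → 1×1000 + 50 = 1050 (decimal)
Compute 5330 + 1050 = 6380
Convert 6380 (decimal) → 6380 = 6×1000 + 3×100 + 8×10 → 6 thousands, 3 hundreds, 8 tens (place-value notation)
6 thousands, 3 hundreds, 8 tens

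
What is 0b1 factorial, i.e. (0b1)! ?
Convert 0b1 (binary) → 1 (decimal)
Compute 1! = 1
1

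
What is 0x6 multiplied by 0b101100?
Convert 0x6 (hexadecimal) → 6 (decimal)
Convert 0b101100 (binary) → 32 + 8 + 4 = 44 (decimal)
Compute 6 × 44 = 264
264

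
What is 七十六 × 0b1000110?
Convert 七十六 (Chinese numeral) → 7×10 + 6 = 76 (decimal)
Convert 0b1000110 (binary) → 64 + 4 + 2 = 70 (decimal)
Compute 76 × 70 = 5320
5320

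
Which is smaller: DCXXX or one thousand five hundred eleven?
Convert DCXXX (Roman numeral) → 500 + 100 + 10 + 10 + 10 = 630 (decimal)
Convert one thousand five hundred eleven (English words) → 1×1000 + 5×100 + 11 = 1511 (decimal)
Compare 630 vs 1511: smaller = 630
630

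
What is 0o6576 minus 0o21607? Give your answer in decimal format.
Convert 0o6576 (octal) → 6×512 + 5×64 + 7×8 + 6 = 3454 (decimal)
Convert 0o21607 (octal) → 2×4096 + 1×512 + 6×64 + 7 = 9095 (decimal)
Compute 3454 - 9095 = -5641
-5641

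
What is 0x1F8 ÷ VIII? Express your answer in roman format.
Convert 0x1F8 (hexadecimal) → 1×256 + 15×16 + 8 = 504 (decimal)
Convert VIII (Roman numeral) → 5 + 1 + 1 + 1 = 8 (decimal)
Compute 504 ÷ 8 = 63
Convert 63 (decimal) → 63 = 50 + 10 + 1 + 1 + 1 → LXIII (Roman numeral)
LXIII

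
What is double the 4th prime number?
The 4th prime number = 7
Compute 7 × 2 = 14
14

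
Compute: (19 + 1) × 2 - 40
Parentheses first: 19 + 1 = 20
Multiply: 20 × 2 = 40
Subtract: 40 - 40 = 0
0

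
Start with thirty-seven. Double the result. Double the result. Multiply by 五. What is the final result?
Convert thirty-seven (English words) → 37 (decimal)
Start: 37
37 × 2 = 74
74 × 2 = 148
Convert 五 (Chinese numeral) → 5 (decimal)
148 × 5 = 740
740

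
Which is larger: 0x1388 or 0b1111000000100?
Convert 0x1388 (hexadecimal) → 1×4096 + 3×256 + 8×16 + 8 = 5000 (decimal)
Convert 0b1111000000100 (binary) → 4096 + 2048 + 1024 + 512 + 4 = 7684 (decimal)
Compare 5000 vs 7684: larger = 7684
7684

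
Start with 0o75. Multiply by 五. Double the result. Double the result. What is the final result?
Convert 0o75 (octal) → 7×8 + 5 = 61 (decimal)
Start: 61
Convert 五 (Chinese numeral) → 5 (decimal)
61 × 5 = 305
305 × 2 = 610
610 × 2 = 1220
1220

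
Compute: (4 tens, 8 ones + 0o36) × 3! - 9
Convert 4 tens, 8 ones (place-value notation) → 4×10 + 8 = 48 (decimal)
Convert 0o36 (octal) → 3×8 + 6 = 30 (decimal)
Convert 3! (factorial) → 6 (decimal)
Expression in decimal: (48 + 30) × 6 - 9
Parentheses first: 48 + 30 = 78
Multiply: 78 × 6 = 468
Subtract: 468 - 9 = 459
459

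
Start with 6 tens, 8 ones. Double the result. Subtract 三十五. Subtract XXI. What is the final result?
Convert 6 tens, 8 ones (place-value notation) → 6×10 + 8 = 68 (decimal)
Start: 68
68 × 2 = 136
Convert 三十五 (Chinese numeral) → 3×10 + 5 = 35 (decimal)
136 - 35 = 101
Convert XXI (Roman numeral) → 10 + 10 + 1 = 21 (decimal)
101 - 21 = 80
80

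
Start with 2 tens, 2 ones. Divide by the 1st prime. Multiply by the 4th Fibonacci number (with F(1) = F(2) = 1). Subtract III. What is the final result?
Convert 2 tens, 2 ones (place-value notation) → 2×10 + 2 = 22 (decimal)
Start: 22
Convert the 1st prime (prime index) → 2 (decimal)
22 ÷ 2 = 11
Convert the 4th Fibonacci number (with F(1) = F(2) = 1) (Fibonacci index) → 1, 1, 2, 3 → 3 (decimal)
11 × 3 = 33
Convert III (Roman numeral) → 1 + 1 + 1 = 3 (decimal)
33 - 3 = 30
30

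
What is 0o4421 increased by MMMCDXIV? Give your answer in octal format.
Convert 0o4421 (octal) → 4×512 + 4×64 + 2×8 + 1 = 2321 (decimal)
Convert MMMCDXIV (Roman numeral) → 1000 + 1000 + 1000 + 400 + 10 + 4 = 3414 (decimal)
Compute 2321 + 3414 = 5735
Convert 5735 (decimal) → 5735 = 1×4096 + 3×512 + 1×64 + 4×8 + 7 → 0o13147 (octal)
0o13147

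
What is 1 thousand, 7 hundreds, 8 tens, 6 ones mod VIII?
Convert 1 thousand, 7 hundreds, 8 tens, 6 ones (place-value notation) → 1×1000 + 7×100 + 8×10 + 6 = 1786 (decimal)
Convert VIII (Roman numeral) → 5 + 1 + 1 + 1 = 8 (decimal)
Compute 1786 mod 8 = 2
2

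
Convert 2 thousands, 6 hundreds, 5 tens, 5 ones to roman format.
Convert 2 thousands, 6 hundreds, 5 tens, 5 ones (place-value notation) → 2×1000 + 6×100 + 5×10 + 5 = 2655 (decimal)
Convert 2655 (decimal) → 2655 = 1000 + 1000 + 500 + 100 + 50 + 5 → MMDCLV (Roman numeral)
MMDCLV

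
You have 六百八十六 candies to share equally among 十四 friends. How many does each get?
Convert 六百八十六 (Chinese numeral) → 6×100 + 8×10 + 6 = 686 (decimal)
Convert 十四 (Chinese numeral) → 1×10 + 4 = 14 (decimal)
Compute 686 ÷ 14 = 49
49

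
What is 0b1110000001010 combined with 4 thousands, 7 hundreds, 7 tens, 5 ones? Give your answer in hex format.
Convert 0b1110000001010 (binary) → 4096 + 2048 + 1024 + 8 + 2 = 7178 (decimal)
Convert 4 thousands, 7 hundreds, 7 tens, 5 ones (place-value notation) → 4×1000 + 7×100 + 7×10 + 5 = 4775 (decimal)
Compute 7178 + 4775 = 11953
Convert 11953 (decimal) → 11953 = 2×4096 + 14×256 + 11×16 + 1 → 0x2EB1 (hexadecimal)
0x2EB1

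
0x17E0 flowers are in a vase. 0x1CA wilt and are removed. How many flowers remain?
Convert 0x17E0 (hexadecimal) → 1×4096 + 7×256 + 14×16 = 6112 (decimal)
Convert 0x1CA (hexadecimal) → 1×256 + 12×16 + 10 = 458 (decimal)
Compute 6112 - 458 = 5654
5654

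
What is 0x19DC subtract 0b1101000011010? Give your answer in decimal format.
Convert 0x19DC (hexadecimal) → 1×4096 + 9×256 + 13×16 + 12 = 6620 (decimal)
Convert 0b1101000011010 (binary) → 4096 + 2048 + 512 + 16 + 8 + 2 = 6682 (decimal)
Compute 6620 - 6682 = -62
-62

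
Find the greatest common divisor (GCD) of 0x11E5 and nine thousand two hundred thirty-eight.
Convert 0x11E5 (hexadecimal) → 1×4096 + 1×256 + 14×16 + 5 = 4581 (decimal)
Convert nine thousand two hundred thirty-eight (English words) → 9×1000 + 2×100 + 38 = 9238 (decimal)
Compute gcd(4581, 9238) = 1
1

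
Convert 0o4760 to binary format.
Convert 0o4760 (octal) → 4×512 + 7×64 + 6×8 = 2544 (decimal)
Convert 2544 (decimal) → 2544 = 2048 + 256 + 128 + 64 + 32 + 16 → 0b100111110000 (binary)
0b100111110000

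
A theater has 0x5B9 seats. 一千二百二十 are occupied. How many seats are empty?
Convert 0x5B9 (hexadecimal) → 5×256 + 11×16 + 9 = 1465 (decimal)
Convert 一千二百二十 (Chinese numeral) → 1×1000 + 2×100 + 2×10 = 1220 (decimal)
Compute 1465 - 1220 = 245
245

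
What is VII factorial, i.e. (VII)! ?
Convert VII (Roman numeral) → 5 + 1 + 1 = 7 (decimal)
Compute 7! = 5040
5040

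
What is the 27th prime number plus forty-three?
The 27th prime number = 103
Convert forty-three (English words) → 43 (decimal)
Compute 103 + 43 = 146
146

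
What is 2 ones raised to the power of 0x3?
Convert 2 ones (place-value notation) → 2 (decimal)
Convert 0x3 (hexadecimal) → 3 (decimal)
Compute 2 ^ 3 = 8
8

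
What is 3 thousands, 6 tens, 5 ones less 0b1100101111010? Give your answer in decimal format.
Convert 3 thousands, 6 tens, 5 ones (place-value notation) → 3×1000 + 6×10 + 5 = 3065 (decimal)
Convert 0b1100101111010 (binary) → 4096 + 2048 + 256 + 64 + 32 + 16 + 8 + 2 = 6522 (decimal)
Compute 3065 - 6522 = -3457
-3457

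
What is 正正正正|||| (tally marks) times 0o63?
Convert 正正正正|||| (tally marks) → 5 + 5 + 5 + 5 + 4 = 24 (decimal)
Convert 0o63 (octal) → 6×8 + 3 = 51 (decimal)
Compute 24 × 51 = 1224
1224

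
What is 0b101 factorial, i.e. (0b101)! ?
Convert 0b101 (binary) → 4 + 1 = 5 (decimal)
Compute 5! = 120
120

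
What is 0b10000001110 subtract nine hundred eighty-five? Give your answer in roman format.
Convert 0b10000001110 (binary) → 1024 + 8 + 4 + 2 = 1038 (decimal)
Convert nine hundred eighty-five (English words) → 9×100 + 85 = 985 (decimal)
Compute 1038 - 985 = 53
Convert 53 (decimal) → 53 = 50 + 1 + 1 + 1 → LIII (Roman numeral)
LIII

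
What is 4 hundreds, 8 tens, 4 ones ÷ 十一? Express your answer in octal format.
Convert 4 hundreds, 8 tens, 4 ones (place-value notation) → 4×100 + 8×10 + 4 = 484 (decimal)
Convert 十一 (Chinese numeral) → 1×10 + 1 = 11 (decimal)
Compute 484 ÷ 11 = 44
Convert 44 (decimal) → 44 = 5×8 + 4 → 0o54 (octal)
0o54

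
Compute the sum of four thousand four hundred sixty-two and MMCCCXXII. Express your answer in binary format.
Convert four thousand four hundred sixty-two (English words) → 4×1000 + 4×100 + 62 = 4462 (decimal)
Convert MMCCCXXII (Roman numeral) → 1000 + 1000 + 100 + 100 + 100 + 10 + 10 + 1 + 1 = 2322 (decimal)
Compute 4462 + 2322 = 6784
Convert 6784 (decimal) → 6784 = 4096 + 2048 + 512 + 128 → 0b1101010000000 (binary)
0b1101010000000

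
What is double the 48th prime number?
The 48th prime number = 223
Compute 223 × 2 = 446
446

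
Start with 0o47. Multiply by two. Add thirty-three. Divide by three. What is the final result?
Convert 0o47 (octal) → 4×8 + 7 = 39 (decimal)
Start: 39
Convert two (English words) → 2 (decimal)
39 × 2 = 78
Convert thirty-three (English words) → 33 (decimal)
78 + 33 = 111
Convert three (English words) → 3 (decimal)
111 ÷ 3 = 37
37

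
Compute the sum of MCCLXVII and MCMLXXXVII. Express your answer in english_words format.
Convert MCCLXVII (Roman numeral) → 1000 + 100 + 100 + 50 + 10 + 5 + 1 + 1 = 1267 (decimal)
Convert MCMLXXXVII (Roman numeral) → 1000 + 900 + 50 + 10 + 10 + 10 + 5 + 1 + 1 = 1987 (decimal)
Compute 1267 + 1987 = 3254
Convert 3254 (decimal) → 3254 = 3×1000 + 2×100 + 54 → three thousand two hundred fifty-four (English words)
three thousand two hundred fifty-four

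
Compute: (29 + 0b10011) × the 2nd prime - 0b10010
Convert 0b10011 (binary) → 16 + 2 + 1 = 19 (decimal)
Convert the 2nd prime (prime index) → 3 (decimal)
Convert 0b10010 (binary) → 16 + 2 = 18 (decimal)
Expression in decimal: (29 + 19) × 3 - 18
Parentheses first: 29 + 19 = 48
Multiply: 48 × 3 = 144
Subtract: 144 - 18 = 126
126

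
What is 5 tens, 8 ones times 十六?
Convert 5 tens, 8 ones (place-value notation) → 5×10 + 8 = 58 (decimal)
Convert 十六 (Chinese numeral) → 1×10 + 6 = 16 (decimal)
Compute 58 × 16 = 928
928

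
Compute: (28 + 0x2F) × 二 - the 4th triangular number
Convert 0x2F (hexadecimal) → 2×16 + 15 = 47 (decimal)
Convert 二 (Chinese numeral) → 2 (decimal)
Convert the 4th triangular number (triangular index) → 4×5/2 = 10 (decimal)
Expression in decimal: (28 + 47) × 2 - 10
Parentheses first: 28 + 47 = 75
Multiply: 75 × 2 = 150
Subtract: 150 - 10 = 140
140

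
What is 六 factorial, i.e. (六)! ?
Convert 六 (Chinese numeral) → 6 (decimal)
Compute 6! = 720
720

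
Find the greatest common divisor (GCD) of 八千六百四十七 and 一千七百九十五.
Convert 八千六百四十七 (Chinese numeral) → 8×1000 + 6×100 + 4×10 + 7 = 8647 (decimal)
Convert 一千七百九十五 (Chinese numeral) → 1×1000 + 7×100 + 9×10 + 5 = 1795 (decimal)
Compute gcd(8647, 1795) = 1
1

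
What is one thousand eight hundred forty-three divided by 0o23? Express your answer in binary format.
Convert one thousand eight hundred forty-three (English words) → 1×1000 + 8×100 + 43 = 1843 (decimal)
Convert 0o23 (octal) → 2×8 + 3 = 19 (decimal)
Compute 1843 ÷ 19 = 97
Convert 97 (decimal) → 97 = 64 + 32 + 1 → 0b1100001 (binary)
0b1100001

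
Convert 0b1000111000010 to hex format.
Convert 0b1000111000010 (binary) → 4096 + 256 + 128 + 64 + 2 = 4546 (decimal)
Convert 4546 (decimal) → 4546 = 1×4096 + 1×256 + 12×16 + 2 → 0x11C2 (hexadecimal)
0x11C2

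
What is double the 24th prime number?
The 24th prime number = 89
Compute 89 × 2 = 178
178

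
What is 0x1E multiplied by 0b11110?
Convert 0x1E (hexadecimal) → 1×16 + 14 = 30 (decimal)
Convert 0b11110 (binary) → 16 + 8 + 4 + 2 = 30 (decimal)
Compute 30 × 30 = 900
900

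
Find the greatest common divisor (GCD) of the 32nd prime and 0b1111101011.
Convert the 32nd prime (prime index) → 131 (decimal)
Convert 0b1111101011 (binary) → 512 + 256 + 128 + 64 + 32 + 8 + 2 + 1 = 1003 (decimal)
Compute gcd(131, 1003) = 1
1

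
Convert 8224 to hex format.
Convert 8224 (decimal) → 8224 = 2×4096 + 2×16 → 0x2020 (hexadecimal)
0x2020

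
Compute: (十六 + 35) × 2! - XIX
Convert 十六 (Chinese numeral) → 1×10 + 6 = 16 (decimal)
Convert 2! (factorial) → 2 (decimal)
Convert XIX (Roman numeral) → 10 + 9 = 19 (decimal)
Expression in decimal: (16 + 35) × 2 - 19
Parentheses first: 16 + 35 = 51
Multiply: 51 × 2 = 102
Subtract: 102 - 19 = 83
83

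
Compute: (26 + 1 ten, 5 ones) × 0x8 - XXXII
Convert 1 ten, 5 ones (place-value notation) → 1×10 + 5 = 15 (decimal)
Convert 0x8 (hexadecimal) → 8 (decimal)
Convert XXXII (Roman numeral) → 10 + 10 + 10 + 1 + 1 = 32 (decimal)
Expression in decimal: (26 + 15) × 8 - 32
Parentheses first: 26 + 15 = 41
Multiply: 41 × 8 = 328
Subtract: 328 - 32 = 296
296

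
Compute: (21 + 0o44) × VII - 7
Convert 0o44 (octal) → 4×8 + 4 = 36 (decimal)
Convert VII (Roman numeral) → 5 + 1 + 1 = 7 (decimal)
Expression in decimal: (21 + 36) × 7 - 7
Parentheses first: 21 + 36 = 57
Multiply: 57 × 7 = 399
Subtract: 399 - 7 = 392
392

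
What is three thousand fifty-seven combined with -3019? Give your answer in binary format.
Convert three thousand fifty-seven (English words) → 3×1000 + 57 = 3057 (decimal)
Compute 3057 + -3019 = 38
Convert 38 (decimal) → 38 = 32 + 4 + 2 → 0b100110 (binary)
0b100110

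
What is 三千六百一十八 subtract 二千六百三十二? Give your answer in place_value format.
Convert 三千六百一十八 (Chinese numeral) → 3×1000 + 6×100 + 1×10 + 8 = 3618 (decimal)
Convert 二千六百三十二 (Chinese numeral) → 2×1000 + 6×100 + 3×10 + 2 = 2632 (decimal)
Compute 3618 - 2632 = 986
Convert 986 (decimal) → 986 = 9×100 + 8×10 + 6 → 9 hundreds, 8 tens, 6 ones (place-value notation)
9 hundreds, 8 tens, 6 ones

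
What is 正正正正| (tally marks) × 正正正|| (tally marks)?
Convert 正正正正| (tally marks) → 5 + 5 + 5 + 5 + 1 = 21 (decimal)
Convert 正正正|| (tally marks) → 5 + 5 + 5 + 2 = 17 (decimal)
Compute 21 × 17 = 357
357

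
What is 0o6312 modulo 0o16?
Convert 0o6312 (octal) → 6×512 + 3×64 + 1×8 + 2 = 3274 (decimal)
Convert 0o16 (octal) → 1×8 + 6 = 14 (decimal)
Compute 3274 mod 14 = 12
12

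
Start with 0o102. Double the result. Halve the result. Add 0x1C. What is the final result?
Convert 0o102 (octal) → 1×64 + 2 = 66 (decimal)
Start: 66
66 × 2 = 132
132 ÷ 2 = 66
Convert 0x1C (hexadecimal) → 1×16 + 12 = 28 (decimal)
66 + 28 = 94
94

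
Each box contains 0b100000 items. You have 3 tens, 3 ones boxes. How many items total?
Convert 0b100000 (binary) → 32 (decimal)
Convert 3 tens, 3 ones (place-value notation) → 3×10 + 3 = 33 (decimal)
Compute 32 × 33 = 1056
1056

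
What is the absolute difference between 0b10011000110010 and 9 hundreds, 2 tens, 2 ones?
Convert 0b10011000110010 (binary) → 8192 + 1024 + 512 + 32 + 16 + 2 = 9778 (decimal)
Convert 9 hundreds, 2 tens, 2 ones (place-value notation) → 9×100 + 2×10 + 2 = 922 (decimal)
Compute |9778 - 922| = 8856
8856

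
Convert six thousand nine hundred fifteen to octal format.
Convert six thousand nine hundred fifteen (English words) → 6×1000 + 9×100 + 15 = 6915 (decimal)
Convert 6915 (decimal) → 6915 = 1×4096 + 5×512 + 4×64 + 3 → 0o15403 (octal)
0o15403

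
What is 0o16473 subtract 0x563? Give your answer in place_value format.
Convert 0o16473 (octal) → 1×4096 + 6×512 + 4×64 + 7×8 + 3 = 7483 (decimal)
Convert 0x563 (hexadecimal) → 5×256 + 6×16 + 3 = 1379 (decimal)
Compute 7483 - 1379 = 6104
Convert 6104 (decimal) → 6104 = 6×1000 + 1×100 + 4 → 6 thousands, 1 hundred, 4 ones (place-value notation)
6 thousands, 1 hundred, 4 ones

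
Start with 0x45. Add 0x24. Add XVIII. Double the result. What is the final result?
Convert 0x45 (hexadecimal) → 4×16 + 5 = 69 (decimal)
Start: 69
Convert 0x24 (hexadecimal) → 2×16 + 4 = 36 (decimal)
69 + 36 = 105
Convert XVIII (Roman numeral) → 10 + 5 + 1 + 1 + 1 = 18 (decimal)
105 + 18 = 123
123 × 2 = 246
246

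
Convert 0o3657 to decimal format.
Convert 0o3657 (octal) → 3×512 + 6×64 + 5×8 + 7 = 1967 (decimal)
1967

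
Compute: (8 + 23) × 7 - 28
Parentheses first: 8 + 23 = 31
Multiply: 31 × 7 = 217
Subtract: 217 - 28 = 189
189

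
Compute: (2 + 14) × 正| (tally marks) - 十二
Convert 正| (tally marks) → 5 + 1 = 6 (decimal)
Convert 十二 (Chinese numeral) → 1×10 + 2 = 12 (decimal)
Expression in decimal: (2 + 14) × 6 - 12
Parentheses first: 2 + 14 = 16
Multiply: 16 × 6 = 96
Subtract: 96 - 12 = 84
84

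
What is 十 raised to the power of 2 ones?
Convert 十 (Chinese numeral) → 1×10 = 10 (decimal)
Convert 2 ones (place-value notation) → 2 (decimal)
Compute 10 ^ 2 = 100
100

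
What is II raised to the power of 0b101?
Convert II (Roman numeral) → 1 + 1 = 2 (decimal)
Convert 0b101 (binary) → 4 + 1 = 5 (decimal)
Compute 2 ^ 5 = 32
32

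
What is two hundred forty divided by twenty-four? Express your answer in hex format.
Convert two hundred forty (English words) → 2×100 + 40 = 240 (decimal)
Convert twenty-four (English words) → 24 (decimal)
Compute 240 ÷ 24 = 10
Convert 10 (decimal) → 0xA (hexadecimal)
0xA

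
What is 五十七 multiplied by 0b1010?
Convert 五十七 (Chinese numeral) → 5×10 + 7 = 57 (decimal)
Convert 0b1010 (binary) → 8 + 2 = 10 (decimal)
Compute 57 × 10 = 570
570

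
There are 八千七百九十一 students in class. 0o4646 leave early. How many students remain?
Convert 八千七百九十一 (Chinese numeral) → 8×1000 + 7×100 + 9×10 + 1 = 8791 (decimal)
Convert 0o4646 (octal) → 4×512 + 6×64 + 4×8 + 6 = 2470 (decimal)
Compute 8791 - 2470 = 6321
6321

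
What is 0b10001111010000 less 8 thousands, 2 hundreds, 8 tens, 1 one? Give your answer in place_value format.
Convert 0b10001111010000 (binary) → 8192 + 512 + 256 + 128 + 64 + 16 = 9168 (decimal)
Convert 8 thousands, 2 hundreds, 8 tens, 1 one (place-value notation) → 8×1000 + 2×100 + 8×10 + 1 = 8281 (decimal)
Compute 9168 - 8281 = 887
Convert 887 (decimal) → 887 = 8×100 + 8×10 + 7 → 8 hundreds, 8 tens, 7 ones (place-value notation)
8 hundreds, 8 tens, 7 ones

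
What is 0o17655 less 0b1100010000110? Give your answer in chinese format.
Convert 0o17655 (octal) → 1×4096 + 7×512 + 6×64 + 5×8 + 5 = 8109 (decimal)
Convert 0b1100010000110 (binary) → 4096 + 2048 + 128 + 4 + 2 = 6278 (decimal)
Compute 8109 - 6278 = 1831
Convert 1831 (decimal) → 1831 = 1×1000 + 8×100 + 3×10 + 1 → 一千八百三十一 (Chinese numeral)
一千八百三十一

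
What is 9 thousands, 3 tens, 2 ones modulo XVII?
Convert 9 thousands, 3 tens, 2 ones (place-value notation) → 9×1000 + 3×10 + 2 = 9032 (decimal)
Convert XVII (Roman numeral) → 10 + 5 + 1 + 1 = 17 (decimal)
Compute 9032 mod 17 = 5
5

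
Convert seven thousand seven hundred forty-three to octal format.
Convert seven thousand seven hundred forty-three (English words) → 7×1000 + 7×100 + 43 = 7743 (decimal)
Convert 7743 (decimal) → 7743 = 1×4096 + 7×512 + 7×8 + 7 → 0o17077 (octal)
0o17077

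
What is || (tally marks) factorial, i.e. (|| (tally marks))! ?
Convert || (tally marks) → 2 (decimal)
Compute 2! = 2
2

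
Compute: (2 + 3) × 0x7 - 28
Convert 0x7 (hexadecimal) → 7 (decimal)
Expression in decimal: (2 + 3) × 7 - 28
Parentheses first: 2 + 3 = 5
Multiply: 5 × 7 = 35
Subtract: 35 - 28 = 7
7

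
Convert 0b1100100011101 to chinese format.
Convert 0b1100100011101 (binary) → 4096 + 2048 + 256 + 16 + 8 + 4 + 1 = 6429 (decimal)
Convert 6429 (decimal) → 6429 = 6×1000 + 4×100 + 2×10 + 9 → 六千四百二十九 (Chinese numeral)
六千四百二十九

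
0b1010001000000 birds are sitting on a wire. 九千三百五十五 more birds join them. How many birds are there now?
Convert 0b1010001000000 (binary) → 4096 + 1024 + 64 = 5184 (decimal)
Convert 九千三百五十五 (Chinese numeral) → 9×1000 + 3×100 + 5×10 + 5 = 9355 (decimal)
Compute 5184 + 9355 = 14539
14539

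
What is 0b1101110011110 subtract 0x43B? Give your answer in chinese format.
Convert 0b1101110011110 (binary) → 4096 + 2048 + 512 + 256 + 128 + 16 + 8 + 4 + 2 = 7070 (decimal)
Convert 0x43B (hexadecimal) → 4×256 + 3×16 + 11 = 1083 (decimal)
Compute 7070 - 1083 = 5987
Convert 5987 (decimal) → 5987 = 5×1000 + 9×100 + 8×10 + 7 → 五千九百八十七 (Chinese numeral)
五千九百八十七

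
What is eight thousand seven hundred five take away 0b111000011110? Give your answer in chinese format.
Convert eight thousand seven hundred five (English words) → 8×1000 + 7×100 + 5 = 8705 (decimal)
Convert 0b111000011110 (binary) → 2048 + 1024 + 512 + 16 + 8 + 4 + 2 = 3614 (decimal)
Compute 8705 - 3614 = 5091
Convert 5091 (decimal) → 5091 = 5×1000 + 9×10 + 1 → 五千零九十一 (Chinese numeral)
五千零九十一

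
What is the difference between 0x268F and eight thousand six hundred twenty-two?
Convert 0x268F (hexadecimal) → 2×4096 + 6×256 + 8×16 + 15 = 9871 (decimal)
Convert eight thousand six hundred twenty-two (English words) → 8×1000 + 6×100 + 22 = 8622 (decimal)
Difference: |9871 - 8622| = 1249
1249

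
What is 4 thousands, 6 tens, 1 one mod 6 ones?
Convert 4 thousands, 6 tens, 1 one (place-value notation) → 4×1000 + 6×10 + 1 = 4061 (decimal)
Convert 6 ones (place-value notation) → 6 (decimal)
Compute 4061 mod 6 = 5
5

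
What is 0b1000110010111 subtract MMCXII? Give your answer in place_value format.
Convert 0b1000110010111 (binary) → 4096 + 256 + 128 + 16 + 4 + 2 + 1 = 4503 (decimal)
Convert MMCXII (Roman numeral) → 1000 + 1000 + 100 + 10 + 1 + 1 = 2112 (decimal)
Compute 4503 - 2112 = 2391
Convert 2391 (decimal) → 2391 = 2×1000 + 3×100 + 9×10 + 1 → 2 thousands, 3 hundreds, 9 tens, 1 one (place-value notation)
2 thousands, 3 hundreds, 9 tens, 1 one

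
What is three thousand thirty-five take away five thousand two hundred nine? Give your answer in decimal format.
Convert three thousand thirty-five (English words) → 3×1000 + 35 = 3035 (decimal)
Convert five thousand two hundred nine (English words) → 5×1000 + 2×100 + 9 = 5209 (decimal)
Compute 3035 - 5209 = -2174
-2174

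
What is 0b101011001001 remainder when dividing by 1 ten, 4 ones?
Convert 0b101011001001 (binary) → 2048 + 512 + 128 + 64 + 8 + 1 = 2761 (decimal)
Convert 1 ten, 4 ones (place-value notation) → 1×10 + 4 = 14 (decimal)
Compute 2761 mod 14 = 3
3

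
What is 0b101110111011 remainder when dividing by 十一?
Convert 0b101110111011 (binary) → 2048 + 512 + 256 + 128 + 32 + 16 + 8 + 2 + 1 = 3003 (decimal)
Convert 十一 (Chinese numeral) → 1×10 + 1 = 11 (decimal)
Compute 3003 mod 11 = 0
0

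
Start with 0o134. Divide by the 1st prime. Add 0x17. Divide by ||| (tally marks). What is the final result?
Convert 0o134 (octal) → 1×64 + 3×8 + 4 = 92 (decimal)
Start: 92
Convert the 1st prime (prime index) → 2 (decimal)
92 ÷ 2 = 46
Convert 0x17 (hexadecimal) → 1×16 + 7 = 23 (decimal)
46 + 23 = 69
Convert ||| (tally marks) → 3 (decimal)
69 ÷ 3 = 23
23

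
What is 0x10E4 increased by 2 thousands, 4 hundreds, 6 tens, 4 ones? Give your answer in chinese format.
Convert 0x10E4 (hexadecimal) → 1×4096 + 14×16 + 4 = 4324 (decimal)
Convert 2 thousands, 4 hundreds, 6 tens, 4 ones (place-value notation) → 2×1000 + 4×100 + 6×10 + 4 = 2464 (decimal)
Compute 4324 + 2464 = 6788
Convert 6788 (decimal) → 6788 = 6×1000 + 7×100 + 8×10 + 8 → 六千七百八十八 (Chinese numeral)
六千七百八十八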